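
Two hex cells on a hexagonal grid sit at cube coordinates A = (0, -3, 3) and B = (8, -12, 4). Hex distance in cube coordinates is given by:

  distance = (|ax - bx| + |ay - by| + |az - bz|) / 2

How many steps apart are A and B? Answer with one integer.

Answer: 9

Derivation:
|ax - bx| = |0 - 8| = 8
|ay - by| = |-3 - (-12)| = 9
|az - bz| = |3 - 4| = 1
distance = (8 + 9 + 1) / 2 = 18 / 2 = 9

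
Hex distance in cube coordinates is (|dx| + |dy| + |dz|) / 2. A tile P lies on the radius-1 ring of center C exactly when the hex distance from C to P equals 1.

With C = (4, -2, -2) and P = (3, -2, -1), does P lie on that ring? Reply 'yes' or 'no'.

Answer: yes

Derivation:
|px - cx| = |3 - 4| = 1
|py - cy| = |-2 - (-2)| = 0
|pz - cz| = |-1 - (-2)| = 1
distance = (1+0+1)/2 = 2/2 = 1
radius = 1; distance == radius -> yes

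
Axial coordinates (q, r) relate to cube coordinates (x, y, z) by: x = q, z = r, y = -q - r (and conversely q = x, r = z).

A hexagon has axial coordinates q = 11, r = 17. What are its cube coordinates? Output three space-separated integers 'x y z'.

x = q = 11
z = r = 17
y = -x - z = -(11) - (17) = -28

Answer: 11 -28 17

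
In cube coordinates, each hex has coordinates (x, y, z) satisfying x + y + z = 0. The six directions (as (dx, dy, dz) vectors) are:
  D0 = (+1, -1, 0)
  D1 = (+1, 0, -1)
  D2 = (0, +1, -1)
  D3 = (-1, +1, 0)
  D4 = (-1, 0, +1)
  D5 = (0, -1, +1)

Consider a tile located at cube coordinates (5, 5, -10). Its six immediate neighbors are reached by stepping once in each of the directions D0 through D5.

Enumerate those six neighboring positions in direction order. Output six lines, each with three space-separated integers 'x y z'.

Center: (5, 5, -10). Add each direction:
  D0: (5, 5, -10) + (1, -1, 0) = (6, 4, -10)
  D1: (5, 5, -10) + (1, 0, -1) = (6, 5, -11)
  D2: (5, 5, -10) + (0, 1, -1) = (5, 6, -11)
  D3: (5, 5, -10) + (-1, 1, 0) = (4, 6, -10)
  D4: (5, 5, -10) + (-1, 0, 1) = (4, 5, -9)
  D5: (5, 5, -10) + (0, -1, 1) = (5, 4, -9)

Answer: 6 4 -10
6 5 -11
5 6 -11
4 6 -10
4 5 -9
5 4 -9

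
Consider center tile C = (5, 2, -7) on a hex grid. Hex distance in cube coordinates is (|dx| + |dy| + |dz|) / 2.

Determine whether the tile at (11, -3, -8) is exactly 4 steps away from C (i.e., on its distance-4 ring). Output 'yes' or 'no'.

Answer: no

Derivation:
|px - cx| = |11 - 5| = 6
|py - cy| = |-3 - 2| = 5
|pz - cz| = |-8 - (-7)| = 1
distance = (6+5+1)/2 = 12/2 = 6
radius = 4; distance != radius -> no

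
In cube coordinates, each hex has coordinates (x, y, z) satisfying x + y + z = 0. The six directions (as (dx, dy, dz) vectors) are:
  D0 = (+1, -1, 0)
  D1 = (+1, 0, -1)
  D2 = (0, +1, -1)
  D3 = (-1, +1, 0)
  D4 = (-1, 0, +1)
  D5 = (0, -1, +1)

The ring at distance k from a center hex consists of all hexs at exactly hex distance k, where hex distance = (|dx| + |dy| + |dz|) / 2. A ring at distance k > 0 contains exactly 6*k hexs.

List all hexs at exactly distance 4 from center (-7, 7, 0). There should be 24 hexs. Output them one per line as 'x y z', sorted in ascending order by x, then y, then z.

Walk ring at distance 4 from (-7, 7, 0):
Start at center + D4*4 = (-11, 7, 4)
  hex 0: (-11, 7, 4)
  hex 1: (-10, 6, 4)
  hex 2: (-9, 5, 4)
  hex 3: (-8, 4, 4)
  hex 4: (-7, 3, 4)
  hex 5: (-6, 3, 3)
  hex 6: (-5, 3, 2)
  hex 7: (-4, 3, 1)
  hex 8: (-3, 3, 0)
  hex 9: (-3, 4, -1)
  hex 10: (-3, 5, -2)
  hex 11: (-3, 6, -3)
  hex 12: (-3, 7, -4)
  hex 13: (-4, 8, -4)
  hex 14: (-5, 9, -4)
  hex 15: (-6, 10, -4)
  hex 16: (-7, 11, -4)
  hex 17: (-8, 11, -3)
  hex 18: (-9, 11, -2)
  hex 19: (-10, 11, -1)
  hex 20: (-11, 11, 0)
  hex 21: (-11, 10, 1)
  hex 22: (-11, 9, 2)
  hex 23: (-11, 8, 3)
Sorted: 24 hexes.

Answer: -11 7 4
-11 8 3
-11 9 2
-11 10 1
-11 11 0
-10 6 4
-10 11 -1
-9 5 4
-9 11 -2
-8 4 4
-8 11 -3
-7 3 4
-7 11 -4
-6 3 3
-6 10 -4
-5 3 2
-5 9 -4
-4 3 1
-4 8 -4
-3 3 0
-3 4 -1
-3 5 -2
-3 6 -3
-3 7 -4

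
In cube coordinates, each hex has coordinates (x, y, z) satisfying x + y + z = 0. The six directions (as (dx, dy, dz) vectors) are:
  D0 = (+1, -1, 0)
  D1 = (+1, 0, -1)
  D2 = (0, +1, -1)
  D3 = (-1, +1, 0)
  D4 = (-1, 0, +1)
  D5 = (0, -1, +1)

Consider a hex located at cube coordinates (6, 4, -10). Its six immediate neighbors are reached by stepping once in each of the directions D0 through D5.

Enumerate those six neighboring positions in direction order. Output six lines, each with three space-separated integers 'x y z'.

Answer: 7 3 -10
7 4 -11
6 5 -11
5 5 -10
5 4 -9
6 3 -9

Derivation:
Center: (6, 4, -10). Add each direction:
  D0: (6, 4, -10) + (1, -1, 0) = (7, 3, -10)
  D1: (6, 4, -10) + (1, 0, -1) = (7, 4, -11)
  D2: (6, 4, -10) + (0, 1, -1) = (6, 5, -11)
  D3: (6, 4, -10) + (-1, 1, 0) = (5, 5, -10)
  D4: (6, 4, -10) + (-1, 0, 1) = (5, 4, -9)
  D5: (6, 4, -10) + (0, -1, 1) = (6, 3, -9)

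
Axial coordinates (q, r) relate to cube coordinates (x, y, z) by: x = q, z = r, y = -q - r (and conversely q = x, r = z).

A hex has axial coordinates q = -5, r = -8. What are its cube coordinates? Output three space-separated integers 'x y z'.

x = q = -5
z = r = -8
y = -x - z = -(-5) - (-8) = 13

Answer: -5 13 -8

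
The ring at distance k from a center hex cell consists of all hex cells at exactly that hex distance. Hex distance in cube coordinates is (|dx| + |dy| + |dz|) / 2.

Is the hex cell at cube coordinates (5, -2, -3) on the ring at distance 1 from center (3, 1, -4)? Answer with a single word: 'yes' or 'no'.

Answer: no

Derivation:
|px - cx| = |5 - 3| = 2
|py - cy| = |-2 - 1| = 3
|pz - cz| = |-3 - (-4)| = 1
distance = (2+3+1)/2 = 6/2 = 3
radius = 1; distance != radius -> no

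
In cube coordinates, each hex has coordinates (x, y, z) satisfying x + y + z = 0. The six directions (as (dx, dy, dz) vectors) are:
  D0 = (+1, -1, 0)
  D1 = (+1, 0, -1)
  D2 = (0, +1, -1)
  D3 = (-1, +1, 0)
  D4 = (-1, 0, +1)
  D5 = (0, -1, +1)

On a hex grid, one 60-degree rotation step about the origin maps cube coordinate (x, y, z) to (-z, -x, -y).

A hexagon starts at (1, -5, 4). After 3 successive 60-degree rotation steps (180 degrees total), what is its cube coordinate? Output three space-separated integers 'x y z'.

Answer: -1 5 -4

Derivation:
Start: (1, -5, 4)
Step 1: (1, -5, 4) -> (-(4), -(1), -(-5)) = (-4, -1, 5)
Step 2: (-4, -1, 5) -> (-(5), -(-4), -(-1)) = (-5, 4, 1)
Step 3: (-5, 4, 1) -> (-(1), -(-5), -(4)) = (-1, 5, -4)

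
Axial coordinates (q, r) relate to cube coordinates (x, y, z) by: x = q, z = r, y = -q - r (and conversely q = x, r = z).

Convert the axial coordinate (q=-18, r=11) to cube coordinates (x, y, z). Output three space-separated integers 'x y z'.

x = q = -18
z = r = 11
y = -x - z = -(-18) - (11) = 7

Answer: -18 7 11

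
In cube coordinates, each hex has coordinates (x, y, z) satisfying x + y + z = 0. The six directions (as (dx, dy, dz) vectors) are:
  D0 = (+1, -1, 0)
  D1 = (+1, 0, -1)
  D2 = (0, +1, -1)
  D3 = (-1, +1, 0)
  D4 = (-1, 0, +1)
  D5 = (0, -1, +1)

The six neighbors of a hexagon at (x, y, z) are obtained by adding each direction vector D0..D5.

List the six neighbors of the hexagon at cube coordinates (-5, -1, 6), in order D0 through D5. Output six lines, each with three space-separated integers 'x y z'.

Answer: -4 -2 6
-4 -1 5
-5 0 5
-6 0 6
-6 -1 7
-5 -2 7

Derivation:
Center: (-5, -1, 6). Add each direction:
  D0: (-5, -1, 6) + (1, -1, 0) = (-4, -2, 6)
  D1: (-5, -1, 6) + (1, 0, -1) = (-4, -1, 5)
  D2: (-5, -1, 6) + (0, 1, -1) = (-5, 0, 5)
  D3: (-5, -1, 6) + (-1, 1, 0) = (-6, 0, 6)
  D4: (-5, -1, 6) + (-1, 0, 1) = (-6, -1, 7)
  D5: (-5, -1, 6) + (0, -1, 1) = (-5, -2, 7)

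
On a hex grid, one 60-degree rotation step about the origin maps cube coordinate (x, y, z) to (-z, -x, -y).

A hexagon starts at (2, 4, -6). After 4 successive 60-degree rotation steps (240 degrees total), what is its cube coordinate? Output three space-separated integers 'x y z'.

Answer: -6 2 4

Derivation:
Start: (2, 4, -6)
Step 1: (2, 4, -6) -> (-(-6), -(2), -(4)) = (6, -2, -4)
Step 2: (6, -2, -4) -> (-(-4), -(6), -(-2)) = (4, -6, 2)
Step 3: (4, -6, 2) -> (-(2), -(4), -(-6)) = (-2, -4, 6)
Step 4: (-2, -4, 6) -> (-(6), -(-2), -(-4)) = (-6, 2, 4)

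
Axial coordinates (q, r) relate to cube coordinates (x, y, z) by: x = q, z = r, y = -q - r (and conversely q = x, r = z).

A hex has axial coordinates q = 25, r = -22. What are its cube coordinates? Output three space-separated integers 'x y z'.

x = q = 25
z = r = -22
y = -x - z = -(25) - (-22) = -3

Answer: 25 -3 -22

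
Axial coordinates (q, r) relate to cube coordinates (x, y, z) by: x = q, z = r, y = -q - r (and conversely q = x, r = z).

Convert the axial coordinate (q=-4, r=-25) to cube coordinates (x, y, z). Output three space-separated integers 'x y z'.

x = q = -4
z = r = -25
y = -x - z = -(-4) - (-25) = 29

Answer: -4 29 -25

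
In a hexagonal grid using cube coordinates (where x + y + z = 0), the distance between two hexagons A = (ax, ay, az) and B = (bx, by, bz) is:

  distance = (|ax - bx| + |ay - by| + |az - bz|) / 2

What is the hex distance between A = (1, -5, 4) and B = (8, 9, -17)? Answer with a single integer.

Answer: 21

Derivation:
|ax - bx| = |1 - 8| = 7
|ay - by| = |-5 - 9| = 14
|az - bz| = |4 - (-17)| = 21
distance = (7 + 14 + 21) / 2 = 42 / 2 = 21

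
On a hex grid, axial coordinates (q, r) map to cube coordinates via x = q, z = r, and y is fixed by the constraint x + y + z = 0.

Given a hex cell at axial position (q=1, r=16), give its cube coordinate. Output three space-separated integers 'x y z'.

x = q = 1
z = r = 16
y = -x - z = -(1) - (16) = -17

Answer: 1 -17 16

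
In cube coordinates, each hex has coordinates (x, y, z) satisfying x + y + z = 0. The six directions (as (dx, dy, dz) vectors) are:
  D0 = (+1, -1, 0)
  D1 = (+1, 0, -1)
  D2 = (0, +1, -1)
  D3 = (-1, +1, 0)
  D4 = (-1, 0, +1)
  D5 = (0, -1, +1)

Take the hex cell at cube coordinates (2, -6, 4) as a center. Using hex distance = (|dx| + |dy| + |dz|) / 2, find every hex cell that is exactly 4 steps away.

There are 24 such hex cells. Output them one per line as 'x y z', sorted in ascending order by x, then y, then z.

Walk ring at distance 4 from (2, -6, 4):
Start at center + D4*4 = (-2, -6, 8)
  hex 0: (-2, -6, 8)
  hex 1: (-1, -7, 8)
  hex 2: (0, -8, 8)
  hex 3: (1, -9, 8)
  hex 4: (2, -10, 8)
  hex 5: (3, -10, 7)
  hex 6: (4, -10, 6)
  hex 7: (5, -10, 5)
  hex 8: (6, -10, 4)
  hex 9: (6, -9, 3)
  hex 10: (6, -8, 2)
  hex 11: (6, -7, 1)
  hex 12: (6, -6, 0)
  hex 13: (5, -5, 0)
  hex 14: (4, -4, 0)
  hex 15: (3, -3, 0)
  hex 16: (2, -2, 0)
  hex 17: (1, -2, 1)
  hex 18: (0, -2, 2)
  hex 19: (-1, -2, 3)
  hex 20: (-2, -2, 4)
  hex 21: (-2, -3, 5)
  hex 22: (-2, -4, 6)
  hex 23: (-2, -5, 7)
Sorted: 24 hexes.

Answer: -2 -6 8
-2 -5 7
-2 -4 6
-2 -3 5
-2 -2 4
-1 -7 8
-1 -2 3
0 -8 8
0 -2 2
1 -9 8
1 -2 1
2 -10 8
2 -2 0
3 -10 7
3 -3 0
4 -10 6
4 -4 0
5 -10 5
5 -5 0
6 -10 4
6 -9 3
6 -8 2
6 -7 1
6 -6 0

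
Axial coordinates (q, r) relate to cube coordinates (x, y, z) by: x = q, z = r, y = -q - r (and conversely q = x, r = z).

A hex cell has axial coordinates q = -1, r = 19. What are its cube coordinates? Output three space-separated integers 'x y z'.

x = q = -1
z = r = 19
y = -x - z = -(-1) - (19) = -18

Answer: -1 -18 19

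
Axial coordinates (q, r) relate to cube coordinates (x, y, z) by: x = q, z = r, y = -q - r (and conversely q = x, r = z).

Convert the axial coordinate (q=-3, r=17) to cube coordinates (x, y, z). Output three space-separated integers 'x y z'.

x = q = -3
z = r = 17
y = -x - z = -(-3) - (17) = -14

Answer: -3 -14 17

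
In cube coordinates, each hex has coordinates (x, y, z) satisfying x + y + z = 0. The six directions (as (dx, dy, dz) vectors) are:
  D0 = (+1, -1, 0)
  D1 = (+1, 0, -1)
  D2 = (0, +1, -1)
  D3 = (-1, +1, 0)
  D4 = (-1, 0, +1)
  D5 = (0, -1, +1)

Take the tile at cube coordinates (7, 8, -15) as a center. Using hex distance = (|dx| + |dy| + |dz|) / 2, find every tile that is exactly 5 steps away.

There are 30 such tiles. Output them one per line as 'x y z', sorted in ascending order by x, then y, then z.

Walk ring at distance 5 from (7, 8, -15):
Start at center + D4*5 = (2, 8, -10)
  hex 0: (2, 8, -10)
  hex 1: (3, 7, -10)
  hex 2: (4, 6, -10)
  hex 3: (5, 5, -10)
  hex 4: (6, 4, -10)
  hex 5: (7, 3, -10)
  hex 6: (8, 3, -11)
  hex 7: (9, 3, -12)
  hex 8: (10, 3, -13)
  hex 9: (11, 3, -14)
  hex 10: (12, 3, -15)
  hex 11: (12, 4, -16)
  hex 12: (12, 5, -17)
  hex 13: (12, 6, -18)
  hex 14: (12, 7, -19)
  hex 15: (12, 8, -20)
  hex 16: (11, 9, -20)
  hex 17: (10, 10, -20)
  hex 18: (9, 11, -20)
  hex 19: (8, 12, -20)
  hex 20: (7, 13, -20)
  hex 21: (6, 13, -19)
  hex 22: (5, 13, -18)
  hex 23: (4, 13, -17)
  hex 24: (3, 13, -16)
  hex 25: (2, 13, -15)
  hex 26: (2, 12, -14)
  hex 27: (2, 11, -13)
  hex 28: (2, 10, -12)
  hex 29: (2, 9, -11)
Sorted: 30 hexes.

Answer: 2 8 -10
2 9 -11
2 10 -12
2 11 -13
2 12 -14
2 13 -15
3 7 -10
3 13 -16
4 6 -10
4 13 -17
5 5 -10
5 13 -18
6 4 -10
6 13 -19
7 3 -10
7 13 -20
8 3 -11
8 12 -20
9 3 -12
9 11 -20
10 3 -13
10 10 -20
11 3 -14
11 9 -20
12 3 -15
12 4 -16
12 5 -17
12 6 -18
12 7 -19
12 8 -20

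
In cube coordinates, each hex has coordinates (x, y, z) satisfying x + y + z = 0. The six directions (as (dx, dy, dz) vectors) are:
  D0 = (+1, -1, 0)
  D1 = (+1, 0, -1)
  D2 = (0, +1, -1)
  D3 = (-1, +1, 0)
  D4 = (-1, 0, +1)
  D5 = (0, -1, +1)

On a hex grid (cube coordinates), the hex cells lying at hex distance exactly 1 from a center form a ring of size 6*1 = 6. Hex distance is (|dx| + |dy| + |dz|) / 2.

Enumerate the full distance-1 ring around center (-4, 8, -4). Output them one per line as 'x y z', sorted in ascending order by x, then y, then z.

Answer: -5 8 -3
-5 9 -4
-4 7 -3
-4 9 -5
-3 7 -4
-3 8 -5

Derivation:
Walk ring at distance 1 from (-4, 8, -4):
Start at center + D4*1 = (-5, 8, -3)
  hex 0: (-5, 8, -3)
  hex 1: (-4, 7, -3)
  hex 2: (-3, 7, -4)
  hex 3: (-3, 8, -5)
  hex 4: (-4, 9, -5)
  hex 5: (-5, 9, -4)
Sorted: 6 hexes.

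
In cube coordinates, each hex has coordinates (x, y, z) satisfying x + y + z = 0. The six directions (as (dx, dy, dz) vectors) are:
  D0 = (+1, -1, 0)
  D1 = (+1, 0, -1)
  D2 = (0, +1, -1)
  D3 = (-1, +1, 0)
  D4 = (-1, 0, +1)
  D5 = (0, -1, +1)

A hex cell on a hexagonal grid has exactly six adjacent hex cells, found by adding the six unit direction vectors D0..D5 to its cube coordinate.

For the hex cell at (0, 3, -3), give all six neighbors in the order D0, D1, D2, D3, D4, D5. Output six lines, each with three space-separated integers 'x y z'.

Answer: 1 2 -3
1 3 -4
0 4 -4
-1 4 -3
-1 3 -2
0 2 -2

Derivation:
Center: (0, 3, -3). Add each direction:
  D0: (0, 3, -3) + (1, -1, 0) = (1, 2, -3)
  D1: (0, 3, -3) + (1, 0, -1) = (1, 3, -4)
  D2: (0, 3, -3) + (0, 1, -1) = (0, 4, -4)
  D3: (0, 3, -3) + (-1, 1, 0) = (-1, 4, -3)
  D4: (0, 3, -3) + (-1, 0, 1) = (-1, 3, -2)
  D5: (0, 3, -3) + (0, -1, 1) = (0, 2, -2)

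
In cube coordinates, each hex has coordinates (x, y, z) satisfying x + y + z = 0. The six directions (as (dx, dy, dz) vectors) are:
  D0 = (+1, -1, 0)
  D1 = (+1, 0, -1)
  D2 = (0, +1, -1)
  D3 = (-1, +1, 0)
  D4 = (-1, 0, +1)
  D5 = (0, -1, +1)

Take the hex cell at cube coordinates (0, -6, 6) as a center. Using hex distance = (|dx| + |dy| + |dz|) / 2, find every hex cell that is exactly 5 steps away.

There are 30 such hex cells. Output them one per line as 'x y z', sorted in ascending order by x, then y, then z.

Answer: -5 -6 11
-5 -5 10
-5 -4 9
-5 -3 8
-5 -2 7
-5 -1 6
-4 -7 11
-4 -1 5
-3 -8 11
-3 -1 4
-2 -9 11
-2 -1 3
-1 -10 11
-1 -1 2
0 -11 11
0 -1 1
1 -11 10
1 -2 1
2 -11 9
2 -3 1
3 -11 8
3 -4 1
4 -11 7
4 -5 1
5 -11 6
5 -10 5
5 -9 4
5 -8 3
5 -7 2
5 -6 1

Derivation:
Walk ring at distance 5 from (0, -6, 6):
Start at center + D4*5 = (-5, -6, 11)
  hex 0: (-5, -6, 11)
  hex 1: (-4, -7, 11)
  hex 2: (-3, -8, 11)
  hex 3: (-2, -9, 11)
  hex 4: (-1, -10, 11)
  hex 5: (0, -11, 11)
  hex 6: (1, -11, 10)
  hex 7: (2, -11, 9)
  hex 8: (3, -11, 8)
  hex 9: (4, -11, 7)
  hex 10: (5, -11, 6)
  hex 11: (5, -10, 5)
  hex 12: (5, -9, 4)
  hex 13: (5, -8, 3)
  hex 14: (5, -7, 2)
  hex 15: (5, -6, 1)
  hex 16: (4, -5, 1)
  hex 17: (3, -4, 1)
  hex 18: (2, -3, 1)
  hex 19: (1, -2, 1)
  hex 20: (0, -1, 1)
  hex 21: (-1, -1, 2)
  hex 22: (-2, -1, 3)
  hex 23: (-3, -1, 4)
  hex 24: (-4, -1, 5)
  hex 25: (-5, -1, 6)
  hex 26: (-5, -2, 7)
  hex 27: (-5, -3, 8)
  hex 28: (-5, -4, 9)
  hex 29: (-5, -5, 10)
Sorted: 30 hexes.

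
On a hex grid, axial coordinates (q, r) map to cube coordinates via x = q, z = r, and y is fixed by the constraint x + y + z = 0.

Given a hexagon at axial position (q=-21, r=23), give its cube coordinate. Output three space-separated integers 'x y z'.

x = q = -21
z = r = 23
y = -x - z = -(-21) - (23) = -2

Answer: -21 -2 23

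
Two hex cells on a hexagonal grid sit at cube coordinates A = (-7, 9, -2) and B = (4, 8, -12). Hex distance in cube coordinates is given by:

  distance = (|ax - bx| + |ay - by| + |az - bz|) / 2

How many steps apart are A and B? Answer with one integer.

Answer: 11

Derivation:
|ax - bx| = |-7 - 4| = 11
|ay - by| = |9 - 8| = 1
|az - bz| = |-2 - (-12)| = 10
distance = (11 + 1 + 10) / 2 = 22 / 2 = 11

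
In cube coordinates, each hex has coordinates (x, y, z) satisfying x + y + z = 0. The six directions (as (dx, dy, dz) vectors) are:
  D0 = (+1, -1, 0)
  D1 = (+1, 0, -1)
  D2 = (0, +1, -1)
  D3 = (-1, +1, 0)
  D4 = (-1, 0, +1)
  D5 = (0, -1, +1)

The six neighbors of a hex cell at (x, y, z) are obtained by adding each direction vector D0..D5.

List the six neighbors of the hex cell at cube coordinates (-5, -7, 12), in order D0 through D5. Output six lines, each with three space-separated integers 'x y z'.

Center: (-5, -7, 12). Add each direction:
  D0: (-5, -7, 12) + (1, -1, 0) = (-4, -8, 12)
  D1: (-5, -7, 12) + (1, 0, -1) = (-4, -7, 11)
  D2: (-5, -7, 12) + (0, 1, -1) = (-5, -6, 11)
  D3: (-5, -7, 12) + (-1, 1, 0) = (-6, -6, 12)
  D4: (-5, -7, 12) + (-1, 0, 1) = (-6, -7, 13)
  D5: (-5, -7, 12) + (0, -1, 1) = (-5, -8, 13)

Answer: -4 -8 12
-4 -7 11
-5 -6 11
-6 -6 12
-6 -7 13
-5 -8 13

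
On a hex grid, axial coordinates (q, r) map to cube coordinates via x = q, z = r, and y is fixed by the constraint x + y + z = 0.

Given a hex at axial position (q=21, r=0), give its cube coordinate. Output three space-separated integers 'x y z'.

x = q = 21
z = r = 0
y = -x - z = -(21) - (0) = -21

Answer: 21 -21 0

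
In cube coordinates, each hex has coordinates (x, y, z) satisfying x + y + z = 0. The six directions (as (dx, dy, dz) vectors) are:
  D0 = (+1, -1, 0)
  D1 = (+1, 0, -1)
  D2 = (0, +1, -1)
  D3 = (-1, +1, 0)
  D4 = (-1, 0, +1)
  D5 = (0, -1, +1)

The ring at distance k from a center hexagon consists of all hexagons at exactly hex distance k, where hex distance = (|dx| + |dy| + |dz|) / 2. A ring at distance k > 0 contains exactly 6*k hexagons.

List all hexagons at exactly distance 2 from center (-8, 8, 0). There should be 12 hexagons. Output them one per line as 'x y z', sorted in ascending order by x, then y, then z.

Answer: -10 8 2
-10 9 1
-10 10 0
-9 7 2
-9 10 -1
-8 6 2
-8 10 -2
-7 6 1
-7 9 -2
-6 6 0
-6 7 -1
-6 8 -2

Derivation:
Walk ring at distance 2 from (-8, 8, 0):
Start at center + D4*2 = (-10, 8, 2)
  hex 0: (-10, 8, 2)
  hex 1: (-9, 7, 2)
  hex 2: (-8, 6, 2)
  hex 3: (-7, 6, 1)
  hex 4: (-6, 6, 0)
  hex 5: (-6, 7, -1)
  hex 6: (-6, 8, -2)
  hex 7: (-7, 9, -2)
  hex 8: (-8, 10, -2)
  hex 9: (-9, 10, -1)
  hex 10: (-10, 10, 0)
  hex 11: (-10, 9, 1)
Sorted: 12 hexes.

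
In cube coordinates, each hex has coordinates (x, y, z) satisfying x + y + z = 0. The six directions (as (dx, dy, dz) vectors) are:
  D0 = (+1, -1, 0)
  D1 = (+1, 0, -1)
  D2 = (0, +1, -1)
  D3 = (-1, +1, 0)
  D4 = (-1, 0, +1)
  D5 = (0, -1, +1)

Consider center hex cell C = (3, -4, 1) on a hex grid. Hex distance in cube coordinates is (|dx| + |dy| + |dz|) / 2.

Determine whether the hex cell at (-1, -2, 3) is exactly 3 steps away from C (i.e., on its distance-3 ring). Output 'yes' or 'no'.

|px - cx| = |-1 - 3| = 4
|py - cy| = |-2 - (-4)| = 2
|pz - cz| = |3 - 1| = 2
distance = (4+2+2)/2 = 8/2 = 4
radius = 3; distance != radius -> no

Answer: no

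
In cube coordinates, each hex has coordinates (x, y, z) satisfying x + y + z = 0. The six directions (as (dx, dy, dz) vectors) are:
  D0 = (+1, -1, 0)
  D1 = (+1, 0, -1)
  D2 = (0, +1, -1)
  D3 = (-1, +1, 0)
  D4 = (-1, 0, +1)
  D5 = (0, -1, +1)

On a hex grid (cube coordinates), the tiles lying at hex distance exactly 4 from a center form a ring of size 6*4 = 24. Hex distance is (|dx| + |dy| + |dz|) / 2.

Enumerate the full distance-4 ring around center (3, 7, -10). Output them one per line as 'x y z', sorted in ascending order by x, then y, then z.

Answer: -1 7 -6
-1 8 -7
-1 9 -8
-1 10 -9
-1 11 -10
0 6 -6
0 11 -11
1 5 -6
1 11 -12
2 4 -6
2 11 -13
3 3 -6
3 11 -14
4 3 -7
4 10 -14
5 3 -8
5 9 -14
6 3 -9
6 8 -14
7 3 -10
7 4 -11
7 5 -12
7 6 -13
7 7 -14

Derivation:
Walk ring at distance 4 from (3, 7, -10):
Start at center + D4*4 = (-1, 7, -6)
  hex 0: (-1, 7, -6)
  hex 1: (0, 6, -6)
  hex 2: (1, 5, -6)
  hex 3: (2, 4, -6)
  hex 4: (3, 3, -6)
  hex 5: (4, 3, -7)
  hex 6: (5, 3, -8)
  hex 7: (6, 3, -9)
  hex 8: (7, 3, -10)
  hex 9: (7, 4, -11)
  hex 10: (7, 5, -12)
  hex 11: (7, 6, -13)
  hex 12: (7, 7, -14)
  hex 13: (6, 8, -14)
  hex 14: (5, 9, -14)
  hex 15: (4, 10, -14)
  hex 16: (3, 11, -14)
  hex 17: (2, 11, -13)
  hex 18: (1, 11, -12)
  hex 19: (0, 11, -11)
  hex 20: (-1, 11, -10)
  hex 21: (-1, 10, -9)
  hex 22: (-1, 9, -8)
  hex 23: (-1, 8, -7)
Sorted: 24 hexes.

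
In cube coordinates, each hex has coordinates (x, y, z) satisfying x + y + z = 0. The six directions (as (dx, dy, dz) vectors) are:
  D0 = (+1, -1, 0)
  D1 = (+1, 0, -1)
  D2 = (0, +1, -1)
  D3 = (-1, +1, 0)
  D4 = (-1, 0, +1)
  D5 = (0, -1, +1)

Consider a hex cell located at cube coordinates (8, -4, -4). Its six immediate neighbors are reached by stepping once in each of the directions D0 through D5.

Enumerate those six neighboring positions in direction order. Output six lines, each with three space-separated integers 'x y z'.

Center: (8, -4, -4). Add each direction:
  D0: (8, -4, -4) + (1, -1, 0) = (9, -5, -4)
  D1: (8, -4, -4) + (1, 0, -1) = (9, -4, -5)
  D2: (8, -4, -4) + (0, 1, -1) = (8, -3, -5)
  D3: (8, -4, -4) + (-1, 1, 0) = (7, -3, -4)
  D4: (8, -4, -4) + (-1, 0, 1) = (7, -4, -3)
  D5: (8, -4, -4) + (0, -1, 1) = (8, -5, -3)

Answer: 9 -5 -4
9 -4 -5
8 -3 -5
7 -3 -4
7 -4 -3
8 -5 -3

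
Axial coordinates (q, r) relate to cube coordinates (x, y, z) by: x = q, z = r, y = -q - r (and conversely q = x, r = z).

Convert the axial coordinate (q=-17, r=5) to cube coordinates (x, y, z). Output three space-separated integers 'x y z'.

x = q = -17
z = r = 5
y = -x - z = -(-17) - (5) = 12

Answer: -17 12 5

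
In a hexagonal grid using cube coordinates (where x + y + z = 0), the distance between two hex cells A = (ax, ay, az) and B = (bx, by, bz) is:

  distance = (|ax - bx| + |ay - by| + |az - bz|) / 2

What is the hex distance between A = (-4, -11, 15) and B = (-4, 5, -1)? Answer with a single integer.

|ax - bx| = |-4 - (-4)| = 0
|ay - by| = |-11 - 5| = 16
|az - bz| = |15 - (-1)| = 16
distance = (0 + 16 + 16) / 2 = 32 / 2 = 16

Answer: 16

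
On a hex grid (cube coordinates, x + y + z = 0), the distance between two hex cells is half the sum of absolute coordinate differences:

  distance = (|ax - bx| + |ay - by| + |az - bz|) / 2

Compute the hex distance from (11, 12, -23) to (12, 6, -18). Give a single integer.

|ax - bx| = |11 - 12| = 1
|ay - by| = |12 - 6| = 6
|az - bz| = |-23 - (-18)| = 5
distance = (1 + 6 + 5) / 2 = 12 / 2 = 6

Answer: 6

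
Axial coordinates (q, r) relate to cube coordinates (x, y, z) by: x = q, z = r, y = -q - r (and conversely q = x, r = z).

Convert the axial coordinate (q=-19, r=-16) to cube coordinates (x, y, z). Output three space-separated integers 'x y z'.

x = q = -19
z = r = -16
y = -x - z = -(-19) - (-16) = 35

Answer: -19 35 -16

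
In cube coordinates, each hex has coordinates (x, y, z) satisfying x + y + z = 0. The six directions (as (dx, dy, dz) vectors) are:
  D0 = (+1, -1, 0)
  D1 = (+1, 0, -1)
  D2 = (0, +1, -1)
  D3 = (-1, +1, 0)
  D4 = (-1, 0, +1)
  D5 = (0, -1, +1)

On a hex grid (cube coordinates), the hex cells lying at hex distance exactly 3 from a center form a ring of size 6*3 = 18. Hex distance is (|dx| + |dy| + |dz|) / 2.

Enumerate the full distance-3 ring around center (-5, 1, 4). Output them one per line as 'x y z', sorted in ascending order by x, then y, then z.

Answer: -8 1 7
-8 2 6
-8 3 5
-8 4 4
-7 0 7
-7 4 3
-6 -1 7
-6 4 2
-5 -2 7
-5 4 1
-4 -2 6
-4 3 1
-3 -2 5
-3 2 1
-2 -2 4
-2 -1 3
-2 0 2
-2 1 1

Derivation:
Walk ring at distance 3 from (-5, 1, 4):
Start at center + D4*3 = (-8, 1, 7)
  hex 0: (-8, 1, 7)
  hex 1: (-7, 0, 7)
  hex 2: (-6, -1, 7)
  hex 3: (-5, -2, 7)
  hex 4: (-4, -2, 6)
  hex 5: (-3, -2, 5)
  hex 6: (-2, -2, 4)
  hex 7: (-2, -1, 3)
  hex 8: (-2, 0, 2)
  hex 9: (-2, 1, 1)
  hex 10: (-3, 2, 1)
  hex 11: (-4, 3, 1)
  hex 12: (-5, 4, 1)
  hex 13: (-6, 4, 2)
  hex 14: (-7, 4, 3)
  hex 15: (-8, 4, 4)
  hex 16: (-8, 3, 5)
  hex 17: (-8, 2, 6)
Sorted: 18 hexes.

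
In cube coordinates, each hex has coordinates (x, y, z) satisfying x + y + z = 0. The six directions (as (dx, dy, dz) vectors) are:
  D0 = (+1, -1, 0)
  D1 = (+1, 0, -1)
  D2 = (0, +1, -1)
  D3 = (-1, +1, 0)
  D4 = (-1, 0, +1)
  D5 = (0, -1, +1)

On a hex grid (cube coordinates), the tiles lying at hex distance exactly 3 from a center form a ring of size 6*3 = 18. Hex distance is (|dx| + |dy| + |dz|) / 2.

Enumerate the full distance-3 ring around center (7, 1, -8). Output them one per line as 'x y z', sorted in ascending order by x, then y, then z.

Walk ring at distance 3 from (7, 1, -8):
Start at center + D4*3 = (4, 1, -5)
  hex 0: (4, 1, -5)
  hex 1: (5, 0, -5)
  hex 2: (6, -1, -5)
  hex 3: (7, -2, -5)
  hex 4: (8, -2, -6)
  hex 5: (9, -2, -7)
  hex 6: (10, -2, -8)
  hex 7: (10, -1, -9)
  hex 8: (10, 0, -10)
  hex 9: (10, 1, -11)
  hex 10: (9, 2, -11)
  hex 11: (8, 3, -11)
  hex 12: (7, 4, -11)
  hex 13: (6, 4, -10)
  hex 14: (5, 4, -9)
  hex 15: (4, 4, -8)
  hex 16: (4, 3, -7)
  hex 17: (4, 2, -6)
Sorted: 18 hexes.

Answer: 4 1 -5
4 2 -6
4 3 -7
4 4 -8
5 0 -5
5 4 -9
6 -1 -5
6 4 -10
7 -2 -5
7 4 -11
8 -2 -6
8 3 -11
9 -2 -7
9 2 -11
10 -2 -8
10 -1 -9
10 0 -10
10 1 -11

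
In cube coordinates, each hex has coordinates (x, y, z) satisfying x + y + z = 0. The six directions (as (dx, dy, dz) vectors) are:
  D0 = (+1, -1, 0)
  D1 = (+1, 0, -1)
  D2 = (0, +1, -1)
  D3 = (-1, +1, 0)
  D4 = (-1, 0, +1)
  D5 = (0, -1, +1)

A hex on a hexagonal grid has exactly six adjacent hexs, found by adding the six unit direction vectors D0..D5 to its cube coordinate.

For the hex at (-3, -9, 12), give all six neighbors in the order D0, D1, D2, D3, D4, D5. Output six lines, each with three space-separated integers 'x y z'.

Center: (-3, -9, 12). Add each direction:
  D0: (-3, -9, 12) + (1, -1, 0) = (-2, -10, 12)
  D1: (-3, -9, 12) + (1, 0, -1) = (-2, -9, 11)
  D2: (-3, -9, 12) + (0, 1, -1) = (-3, -8, 11)
  D3: (-3, -9, 12) + (-1, 1, 0) = (-4, -8, 12)
  D4: (-3, -9, 12) + (-1, 0, 1) = (-4, -9, 13)
  D5: (-3, -9, 12) + (0, -1, 1) = (-3, -10, 13)

Answer: -2 -10 12
-2 -9 11
-3 -8 11
-4 -8 12
-4 -9 13
-3 -10 13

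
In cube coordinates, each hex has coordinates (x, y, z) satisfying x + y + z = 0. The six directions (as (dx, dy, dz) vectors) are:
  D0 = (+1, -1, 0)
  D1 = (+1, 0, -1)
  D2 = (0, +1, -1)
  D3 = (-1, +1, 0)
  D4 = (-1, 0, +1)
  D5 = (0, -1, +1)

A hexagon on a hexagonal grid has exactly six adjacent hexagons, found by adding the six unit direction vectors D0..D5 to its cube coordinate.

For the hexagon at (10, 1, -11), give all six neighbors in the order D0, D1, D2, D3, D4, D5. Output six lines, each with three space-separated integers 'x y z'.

Center: (10, 1, -11). Add each direction:
  D0: (10, 1, -11) + (1, -1, 0) = (11, 0, -11)
  D1: (10, 1, -11) + (1, 0, -1) = (11, 1, -12)
  D2: (10, 1, -11) + (0, 1, -1) = (10, 2, -12)
  D3: (10, 1, -11) + (-1, 1, 0) = (9, 2, -11)
  D4: (10, 1, -11) + (-1, 0, 1) = (9, 1, -10)
  D5: (10, 1, -11) + (0, -1, 1) = (10, 0, -10)

Answer: 11 0 -11
11 1 -12
10 2 -12
9 2 -11
9 1 -10
10 0 -10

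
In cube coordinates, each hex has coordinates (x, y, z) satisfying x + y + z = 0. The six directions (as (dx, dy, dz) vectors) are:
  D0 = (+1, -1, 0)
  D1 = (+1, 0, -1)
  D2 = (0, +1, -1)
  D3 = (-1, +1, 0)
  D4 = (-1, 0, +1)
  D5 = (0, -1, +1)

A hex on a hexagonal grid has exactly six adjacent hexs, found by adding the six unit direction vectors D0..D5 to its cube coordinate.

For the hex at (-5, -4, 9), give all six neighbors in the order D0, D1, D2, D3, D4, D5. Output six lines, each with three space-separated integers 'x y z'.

Answer: -4 -5 9
-4 -4 8
-5 -3 8
-6 -3 9
-6 -4 10
-5 -5 10

Derivation:
Center: (-5, -4, 9). Add each direction:
  D0: (-5, -4, 9) + (1, -1, 0) = (-4, -5, 9)
  D1: (-5, -4, 9) + (1, 0, -1) = (-4, -4, 8)
  D2: (-5, -4, 9) + (0, 1, -1) = (-5, -3, 8)
  D3: (-5, -4, 9) + (-1, 1, 0) = (-6, -3, 9)
  D4: (-5, -4, 9) + (-1, 0, 1) = (-6, -4, 10)
  D5: (-5, -4, 9) + (0, -1, 1) = (-5, -5, 10)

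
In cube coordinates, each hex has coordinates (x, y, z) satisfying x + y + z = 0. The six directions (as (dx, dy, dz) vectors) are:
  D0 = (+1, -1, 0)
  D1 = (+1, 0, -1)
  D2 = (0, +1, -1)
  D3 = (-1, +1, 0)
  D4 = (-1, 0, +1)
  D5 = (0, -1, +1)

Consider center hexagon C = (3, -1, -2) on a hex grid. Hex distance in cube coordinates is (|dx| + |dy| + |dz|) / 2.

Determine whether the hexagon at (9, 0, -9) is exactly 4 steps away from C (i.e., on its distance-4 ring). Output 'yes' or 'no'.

|px - cx| = |9 - 3| = 6
|py - cy| = |0 - (-1)| = 1
|pz - cz| = |-9 - (-2)| = 7
distance = (6+1+7)/2 = 14/2 = 7
radius = 4; distance != radius -> no

Answer: no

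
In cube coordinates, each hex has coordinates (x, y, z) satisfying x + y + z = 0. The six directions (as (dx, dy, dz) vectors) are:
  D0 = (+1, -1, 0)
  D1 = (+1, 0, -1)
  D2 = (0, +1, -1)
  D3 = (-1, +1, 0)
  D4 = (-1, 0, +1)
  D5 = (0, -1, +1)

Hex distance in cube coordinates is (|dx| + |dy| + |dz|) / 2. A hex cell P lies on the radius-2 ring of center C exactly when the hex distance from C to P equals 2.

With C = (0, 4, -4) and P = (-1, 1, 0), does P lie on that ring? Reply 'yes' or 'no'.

Answer: no

Derivation:
|px - cx| = |-1 - 0| = 1
|py - cy| = |1 - 4| = 3
|pz - cz| = |0 - (-4)| = 4
distance = (1+3+4)/2 = 8/2 = 4
radius = 2; distance != radius -> no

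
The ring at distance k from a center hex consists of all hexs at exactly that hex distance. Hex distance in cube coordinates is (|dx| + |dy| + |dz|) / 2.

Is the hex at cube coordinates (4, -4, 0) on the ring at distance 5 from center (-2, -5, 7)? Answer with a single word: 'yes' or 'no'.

Answer: no

Derivation:
|px - cx| = |4 - (-2)| = 6
|py - cy| = |-4 - (-5)| = 1
|pz - cz| = |0 - 7| = 7
distance = (6+1+7)/2 = 14/2 = 7
radius = 5; distance != radius -> no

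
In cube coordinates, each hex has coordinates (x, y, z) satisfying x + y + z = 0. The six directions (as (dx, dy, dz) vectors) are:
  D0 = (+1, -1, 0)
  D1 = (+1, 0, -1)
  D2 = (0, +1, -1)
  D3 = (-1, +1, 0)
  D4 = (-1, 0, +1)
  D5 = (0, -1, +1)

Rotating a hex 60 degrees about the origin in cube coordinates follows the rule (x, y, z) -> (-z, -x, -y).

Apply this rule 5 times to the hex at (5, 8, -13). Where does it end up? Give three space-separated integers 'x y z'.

Answer: -8 13 -5

Derivation:
Start: (5, 8, -13)
Step 1: (5, 8, -13) -> (-(-13), -(5), -(8)) = (13, -5, -8)
Step 2: (13, -5, -8) -> (-(-8), -(13), -(-5)) = (8, -13, 5)
Step 3: (8, -13, 5) -> (-(5), -(8), -(-13)) = (-5, -8, 13)
Step 4: (-5, -8, 13) -> (-(13), -(-5), -(-8)) = (-13, 5, 8)
Step 5: (-13, 5, 8) -> (-(8), -(-13), -(5)) = (-8, 13, -5)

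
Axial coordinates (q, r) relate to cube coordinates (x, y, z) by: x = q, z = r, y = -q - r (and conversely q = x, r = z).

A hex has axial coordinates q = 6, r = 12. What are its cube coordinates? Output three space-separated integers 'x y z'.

x = q = 6
z = r = 12
y = -x - z = -(6) - (12) = -18

Answer: 6 -18 12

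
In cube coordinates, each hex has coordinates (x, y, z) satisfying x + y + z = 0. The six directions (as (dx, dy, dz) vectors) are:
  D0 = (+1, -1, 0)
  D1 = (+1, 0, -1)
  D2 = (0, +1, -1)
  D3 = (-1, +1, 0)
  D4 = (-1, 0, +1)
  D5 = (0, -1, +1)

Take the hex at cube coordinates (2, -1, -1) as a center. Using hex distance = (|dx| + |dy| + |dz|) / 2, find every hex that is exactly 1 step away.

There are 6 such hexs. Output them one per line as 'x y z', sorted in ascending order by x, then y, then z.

Walk ring at distance 1 from (2, -1, -1):
Start at center + D4*1 = (1, -1, 0)
  hex 0: (1, -1, 0)
  hex 1: (2, -2, 0)
  hex 2: (3, -2, -1)
  hex 3: (3, -1, -2)
  hex 4: (2, 0, -2)
  hex 5: (1, 0, -1)
Sorted: 6 hexes.

Answer: 1 -1 0
1 0 -1
2 -2 0
2 0 -2
3 -2 -1
3 -1 -2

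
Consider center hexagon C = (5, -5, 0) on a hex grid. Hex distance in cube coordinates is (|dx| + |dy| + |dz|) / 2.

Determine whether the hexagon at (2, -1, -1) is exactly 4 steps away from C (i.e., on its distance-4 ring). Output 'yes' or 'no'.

|px - cx| = |2 - 5| = 3
|py - cy| = |-1 - (-5)| = 4
|pz - cz| = |-1 - 0| = 1
distance = (3+4+1)/2 = 8/2 = 4
radius = 4; distance == radius -> yes

Answer: yes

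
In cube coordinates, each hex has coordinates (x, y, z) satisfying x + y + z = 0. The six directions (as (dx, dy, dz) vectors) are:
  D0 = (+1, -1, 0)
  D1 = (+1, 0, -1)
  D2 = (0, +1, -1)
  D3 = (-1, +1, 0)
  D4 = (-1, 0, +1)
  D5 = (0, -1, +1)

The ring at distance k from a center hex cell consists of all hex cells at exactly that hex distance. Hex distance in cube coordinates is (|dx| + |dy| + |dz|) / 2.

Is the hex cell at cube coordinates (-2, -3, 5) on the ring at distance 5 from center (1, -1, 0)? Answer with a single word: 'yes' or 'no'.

|px - cx| = |-2 - 1| = 3
|py - cy| = |-3 - (-1)| = 2
|pz - cz| = |5 - 0| = 5
distance = (3+2+5)/2 = 10/2 = 5
radius = 5; distance == radius -> yes

Answer: yes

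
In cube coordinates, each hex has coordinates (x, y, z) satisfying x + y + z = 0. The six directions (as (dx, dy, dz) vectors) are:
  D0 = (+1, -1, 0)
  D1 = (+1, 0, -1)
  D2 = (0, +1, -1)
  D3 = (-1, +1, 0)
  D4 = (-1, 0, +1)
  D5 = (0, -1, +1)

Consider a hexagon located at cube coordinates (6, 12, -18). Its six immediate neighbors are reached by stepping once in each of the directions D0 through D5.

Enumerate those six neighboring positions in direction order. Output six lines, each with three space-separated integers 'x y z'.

Center: (6, 12, -18). Add each direction:
  D0: (6, 12, -18) + (1, -1, 0) = (7, 11, -18)
  D1: (6, 12, -18) + (1, 0, -1) = (7, 12, -19)
  D2: (6, 12, -18) + (0, 1, -1) = (6, 13, -19)
  D3: (6, 12, -18) + (-1, 1, 0) = (5, 13, -18)
  D4: (6, 12, -18) + (-1, 0, 1) = (5, 12, -17)
  D5: (6, 12, -18) + (0, -1, 1) = (6, 11, -17)

Answer: 7 11 -18
7 12 -19
6 13 -19
5 13 -18
5 12 -17
6 11 -17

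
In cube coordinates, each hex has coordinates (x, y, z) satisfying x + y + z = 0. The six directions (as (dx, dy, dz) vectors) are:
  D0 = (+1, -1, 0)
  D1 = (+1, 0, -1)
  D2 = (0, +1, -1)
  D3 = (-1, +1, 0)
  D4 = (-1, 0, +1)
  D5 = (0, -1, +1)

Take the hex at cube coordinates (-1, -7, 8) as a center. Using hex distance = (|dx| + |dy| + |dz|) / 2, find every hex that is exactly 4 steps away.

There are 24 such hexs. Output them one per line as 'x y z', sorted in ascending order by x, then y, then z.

Walk ring at distance 4 from (-1, -7, 8):
Start at center + D4*4 = (-5, -7, 12)
  hex 0: (-5, -7, 12)
  hex 1: (-4, -8, 12)
  hex 2: (-3, -9, 12)
  hex 3: (-2, -10, 12)
  hex 4: (-1, -11, 12)
  hex 5: (0, -11, 11)
  hex 6: (1, -11, 10)
  hex 7: (2, -11, 9)
  hex 8: (3, -11, 8)
  hex 9: (3, -10, 7)
  hex 10: (3, -9, 6)
  hex 11: (3, -8, 5)
  hex 12: (3, -7, 4)
  hex 13: (2, -6, 4)
  hex 14: (1, -5, 4)
  hex 15: (0, -4, 4)
  hex 16: (-1, -3, 4)
  hex 17: (-2, -3, 5)
  hex 18: (-3, -3, 6)
  hex 19: (-4, -3, 7)
  hex 20: (-5, -3, 8)
  hex 21: (-5, -4, 9)
  hex 22: (-5, -5, 10)
  hex 23: (-5, -6, 11)
Sorted: 24 hexes.

Answer: -5 -7 12
-5 -6 11
-5 -5 10
-5 -4 9
-5 -3 8
-4 -8 12
-4 -3 7
-3 -9 12
-3 -3 6
-2 -10 12
-2 -3 5
-1 -11 12
-1 -3 4
0 -11 11
0 -4 4
1 -11 10
1 -5 4
2 -11 9
2 -6 4
3 -11 8
3 -10 7
3 -9 6
3 -8 5
3 -7 4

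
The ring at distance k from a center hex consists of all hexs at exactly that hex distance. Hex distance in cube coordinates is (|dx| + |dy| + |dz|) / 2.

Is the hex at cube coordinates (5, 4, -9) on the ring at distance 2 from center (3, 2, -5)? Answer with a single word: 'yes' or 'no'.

Answer: no

Derivation:
|px - cx| = |5 - 3| = 2
|py - cy| = |4 - 2| = 2
|pz - cz| = |-9 - (-5)| = 4
distance = (2+2+4)/2 = 8/2 = 4
radius = 2; distance != radius -> no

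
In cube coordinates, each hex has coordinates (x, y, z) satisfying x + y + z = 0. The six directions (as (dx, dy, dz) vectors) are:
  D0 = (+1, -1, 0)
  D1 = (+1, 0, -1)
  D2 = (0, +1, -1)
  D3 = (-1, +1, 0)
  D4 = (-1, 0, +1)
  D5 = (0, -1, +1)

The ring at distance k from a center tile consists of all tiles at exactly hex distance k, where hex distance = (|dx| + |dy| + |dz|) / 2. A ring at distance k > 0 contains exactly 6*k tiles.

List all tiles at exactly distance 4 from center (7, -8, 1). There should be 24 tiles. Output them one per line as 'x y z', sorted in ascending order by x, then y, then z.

Walk ring at distance 4 from (7, -8, 1):
Start at center + D4*4 = (3, -8, 5)
  hex 0: (3, -8, 5)
  hex 1: (4, -9, 5)
  hex 2: (5, -10, 5)
  hex 3: (6, -11, 5)
  hex 4: (7, -12, 5)
  hex 5: (8, -12, 4)
  hex 6: (9, -12, 3)
  hex 7: (10, -12, 2)
  hex 8: (11, -12, 1)
  hex 9: (11, -11, 0)
  hex 10: (11, -10, -1)
  hex 11: (11, -9, -2)
  hex 12: (11, -8, -3)
  hex 13: (10, -7, -3)
  hex 14: (9, -6, -3)
  hex 15: (8, -5, -3)
  hex 16: (7, -4, -3)
  hex 17: (6, -4, -2)
  hex 18: (5, -4, -1)
  hex 19: (4, -4, 0)
  hex 20: (3, -4, 1)
  hex 21: (3, -5, 2)
  hex 22: (3, -6, 3)
  hex 23: (3, -7, 4)
Sorted: 24 hexes.

Answer: 3 -8 5
3 -7 4
3 -6 3
3 -5 2
3 -4 1
4 -9 5
4 -4 0
5 -10 5
5 -4 -1
6 -11 5
6 -4 -2
7 -12 5
7 -4 -3
8 -12 4
8 -5 -3
9 -12 3
9 -6 -3
10 -12 2
10 -7 -3
11 -12 1
11 -11 0
11 -10 -1
11 -9 -2
11 -8 -3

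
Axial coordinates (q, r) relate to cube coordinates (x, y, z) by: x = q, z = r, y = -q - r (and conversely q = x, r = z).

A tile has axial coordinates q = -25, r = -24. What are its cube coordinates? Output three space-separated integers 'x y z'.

x = q = -25
z = r = -24
y = -x - z = -(-25) - (-24) = 49

Answer: -25 49 -24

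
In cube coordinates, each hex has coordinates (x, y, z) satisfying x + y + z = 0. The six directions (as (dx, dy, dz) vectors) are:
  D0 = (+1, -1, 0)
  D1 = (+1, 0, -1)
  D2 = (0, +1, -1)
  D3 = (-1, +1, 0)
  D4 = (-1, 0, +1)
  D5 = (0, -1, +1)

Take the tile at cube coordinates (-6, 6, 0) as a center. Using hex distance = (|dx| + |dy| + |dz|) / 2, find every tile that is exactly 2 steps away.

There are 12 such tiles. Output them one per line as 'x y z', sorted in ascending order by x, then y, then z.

Answer: -8 6 2
-8 7 1
-8 8 0
-7 5 2
-7 8 -1
-6 4 2
-6 8 -2
-5 4 1
-5 7 -2
-4 4 0
-4 5 -1
-4 6 -2

Derivation:
Walk ring at distance 2 from (-6, 6, 0):
Start at center + D4*2 = (-8, 6, 2)
  hex 0: (-8, 6, 2)
  hex 1: (-7, 5, 2)
  hex 2: (-6, 4, 2)
  hex 3: (-5, 4, 1)
  hex 4: (-4, 4, 0)
  hex 5: (-4, 5, -1)
  hex 6: (-4, 6, -2)
  hex 7: (-5, 7, -2)
  hex 8: (-6, 8, -2)
  hex 9: (-7, 8, -1)
  hex 10: (-8, 8, 0)
  hex 11: (-8, 7, 1)
Sorted: 12 hexes.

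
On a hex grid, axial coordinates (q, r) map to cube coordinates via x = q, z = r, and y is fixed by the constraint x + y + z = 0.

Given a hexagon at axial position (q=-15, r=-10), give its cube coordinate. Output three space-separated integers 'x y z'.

Answer: -15 25 -10

Derivation:
x = q = -15
z = r = -10
y = -x - z = -(-15) - (-10) = 25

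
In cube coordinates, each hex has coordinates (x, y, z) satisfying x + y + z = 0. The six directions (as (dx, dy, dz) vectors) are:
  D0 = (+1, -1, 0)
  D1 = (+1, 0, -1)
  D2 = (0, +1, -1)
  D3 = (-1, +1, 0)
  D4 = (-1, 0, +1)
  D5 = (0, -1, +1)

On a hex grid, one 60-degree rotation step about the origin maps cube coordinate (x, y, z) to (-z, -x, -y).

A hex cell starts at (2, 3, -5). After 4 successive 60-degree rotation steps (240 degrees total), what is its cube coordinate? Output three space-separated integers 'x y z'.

Start: (2, 3, -5)
Step 1: (2, 3, -5) -> (-(-5), -(2), -(3)) = (5, -2, -3)
Step 2: (5, -2, -3) -> (-(-3), -(5), -(-2)) = (3, -5, 2)
Step 3: (3, -5, 2) -> (-(2), -(3), -(-5)) = (-2, -3, 5)
Step 4: (-2, -3, 5) -> (-(5), -(-2), -(-3)) = (-5, 2, 3)

Answer: -5 2 3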